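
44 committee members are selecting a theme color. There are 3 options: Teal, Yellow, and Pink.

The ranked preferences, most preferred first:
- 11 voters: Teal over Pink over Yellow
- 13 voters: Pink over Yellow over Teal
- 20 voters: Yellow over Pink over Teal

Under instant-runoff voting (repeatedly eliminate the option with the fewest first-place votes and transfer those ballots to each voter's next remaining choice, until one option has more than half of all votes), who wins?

Round 1: Teal 11, Yellow 20, Pink 13. Teal eliminated.
Round 2: Yellow 20, Pink 24. Pink has a majority (≥23).

Pink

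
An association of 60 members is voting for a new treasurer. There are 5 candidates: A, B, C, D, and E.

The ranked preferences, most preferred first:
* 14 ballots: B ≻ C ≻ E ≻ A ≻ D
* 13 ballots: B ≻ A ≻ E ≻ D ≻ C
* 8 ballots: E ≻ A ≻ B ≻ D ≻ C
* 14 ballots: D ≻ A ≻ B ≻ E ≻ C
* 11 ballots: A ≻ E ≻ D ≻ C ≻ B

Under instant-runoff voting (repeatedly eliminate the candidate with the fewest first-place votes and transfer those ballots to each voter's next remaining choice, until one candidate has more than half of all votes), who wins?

Round 1: A 11, B 27, C 0, D 14, E 8. C eliminated.
Round 2: A 11, B 27, D 14, E 8. E eliminated.
Round 3: A 19, B 27, D 14. D eliminated.
Round 4: A 33, B 27. A has a majority (≥31).

A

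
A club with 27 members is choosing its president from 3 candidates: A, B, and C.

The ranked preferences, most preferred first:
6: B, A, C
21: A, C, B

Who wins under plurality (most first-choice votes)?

First-place votes: A 21, B 6, C 0.

A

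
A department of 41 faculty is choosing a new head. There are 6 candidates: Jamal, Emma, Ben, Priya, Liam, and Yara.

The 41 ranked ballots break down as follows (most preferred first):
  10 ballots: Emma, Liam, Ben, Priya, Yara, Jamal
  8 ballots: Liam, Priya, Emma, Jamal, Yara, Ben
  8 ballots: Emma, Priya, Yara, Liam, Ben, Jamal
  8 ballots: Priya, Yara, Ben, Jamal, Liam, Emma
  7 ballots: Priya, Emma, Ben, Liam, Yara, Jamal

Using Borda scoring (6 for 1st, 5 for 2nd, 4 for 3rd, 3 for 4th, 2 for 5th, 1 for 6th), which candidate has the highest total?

Priya

Jamal: 10×1 + 8×3 + 8×1 + 8×3 + 7×1 = 73
Emma: 10×6 + 8×4 + 8×6 + 8×1 + 7×5 = 183
Ben: 10×4 + 8×1 + 8×2 + 8×4 + 7×4 = 124
Priya: 10×3 + 8×5 + 8×5 + 8×6 + 7×6 = 200
Liam: 10×5 + 8×6 + 8×3 + 8×2 + 7×3 = 159
Yara: 10×2 + 8×2 + 8×4 + 8×5 + 7×2 = 122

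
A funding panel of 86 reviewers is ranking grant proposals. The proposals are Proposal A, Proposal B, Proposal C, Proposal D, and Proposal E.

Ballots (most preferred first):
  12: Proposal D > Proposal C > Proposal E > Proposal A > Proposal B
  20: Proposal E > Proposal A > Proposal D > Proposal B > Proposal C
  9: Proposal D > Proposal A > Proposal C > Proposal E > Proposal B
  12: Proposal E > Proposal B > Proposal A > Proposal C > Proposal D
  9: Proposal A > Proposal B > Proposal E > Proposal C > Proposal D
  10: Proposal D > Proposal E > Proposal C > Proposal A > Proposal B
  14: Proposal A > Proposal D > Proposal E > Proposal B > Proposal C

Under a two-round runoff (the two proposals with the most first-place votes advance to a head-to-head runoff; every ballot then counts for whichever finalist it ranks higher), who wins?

Proposal D

Round 1 first-place votes: Proposal A 23, Proposal B 0, Proposal C 0, Proposal D 31, Proposal E 32. Proposal E and Proposal D advance.
Runoff: Proposal E is ranked above Proposal D on 41 ballots, Proposal D above Proposal E on 45.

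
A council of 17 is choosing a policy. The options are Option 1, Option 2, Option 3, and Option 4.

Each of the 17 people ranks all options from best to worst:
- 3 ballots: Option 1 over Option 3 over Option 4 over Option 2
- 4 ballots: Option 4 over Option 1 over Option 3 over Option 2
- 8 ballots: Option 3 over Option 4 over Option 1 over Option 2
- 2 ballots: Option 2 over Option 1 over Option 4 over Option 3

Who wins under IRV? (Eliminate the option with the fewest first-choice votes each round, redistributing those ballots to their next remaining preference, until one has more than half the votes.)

Round 1: Option 1 3, Option 2 2, Option 3 8, Option 4 4. Option 2 eliminated.
Round 2: Option 1 5, Option 3 8, Option 4 4. Option 4 eliminated.
Round 3: Option 1 9, Option 3 8. Option 1 has a majority (≥9).

Option 1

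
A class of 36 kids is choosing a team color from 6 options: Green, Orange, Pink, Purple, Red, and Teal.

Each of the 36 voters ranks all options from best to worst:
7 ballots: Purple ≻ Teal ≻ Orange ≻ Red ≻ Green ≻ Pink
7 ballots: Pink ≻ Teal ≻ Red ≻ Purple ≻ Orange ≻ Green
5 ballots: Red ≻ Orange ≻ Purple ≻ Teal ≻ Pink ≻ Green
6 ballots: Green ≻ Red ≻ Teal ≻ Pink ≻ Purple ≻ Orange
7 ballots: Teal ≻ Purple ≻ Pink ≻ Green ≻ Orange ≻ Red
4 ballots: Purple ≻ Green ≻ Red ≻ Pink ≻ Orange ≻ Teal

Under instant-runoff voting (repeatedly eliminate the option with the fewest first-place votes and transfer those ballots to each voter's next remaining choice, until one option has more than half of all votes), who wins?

Round 1: Green 6, Orange 0, Pink 7, Purple 11, Red 5, Teal 7. Orange eliminated.
Round 2: Green 6, Pink 7, Purple 11, Red 5, Teal 7. Red eliminated.
Round 3: Green 6, Pink 7, Purple 16, Teal 7. Green eliminated.
Round 4: Pink 7, Purple 16, Teal 13. Pink eliminated.
Round 5: Purple 16, Teal 20. Teal has a majority (≥19).

Teal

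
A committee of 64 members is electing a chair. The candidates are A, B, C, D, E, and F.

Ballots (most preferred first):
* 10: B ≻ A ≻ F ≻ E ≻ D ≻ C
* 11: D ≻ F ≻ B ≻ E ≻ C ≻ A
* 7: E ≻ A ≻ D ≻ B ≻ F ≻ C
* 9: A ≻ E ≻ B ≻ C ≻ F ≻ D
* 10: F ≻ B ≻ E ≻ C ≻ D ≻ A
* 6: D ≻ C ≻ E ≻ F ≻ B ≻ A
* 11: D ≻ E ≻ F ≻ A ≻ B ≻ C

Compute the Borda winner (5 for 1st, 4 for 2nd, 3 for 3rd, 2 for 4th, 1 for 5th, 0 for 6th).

E

A: 10×4 + 11×0 + 7×4 + 9×5 + 10×0 + 6×0 + 11×2 = 135
B: 10×5 + 11×3 + 7×2 + 9×3 + 10×4 + 6×1 + 11×1 = 181
C: 10×0 + 11×1 + 7×0 + 9×2 + 10×2 + 6×4 + 11×0 = 73
D: 10×1 + 11×5 + 7×3 + 9×0 + 10×1 + 6×5 + 11×5 = 181
E: 10×2 + 11×2 + 7×5 + 9×4 + 10×3 + 6×3 + 11×4 = 205
F: 10×3 + 11×4 + 7×1 + 9×1 + 10×5 + 6×2 + 11×3 = 185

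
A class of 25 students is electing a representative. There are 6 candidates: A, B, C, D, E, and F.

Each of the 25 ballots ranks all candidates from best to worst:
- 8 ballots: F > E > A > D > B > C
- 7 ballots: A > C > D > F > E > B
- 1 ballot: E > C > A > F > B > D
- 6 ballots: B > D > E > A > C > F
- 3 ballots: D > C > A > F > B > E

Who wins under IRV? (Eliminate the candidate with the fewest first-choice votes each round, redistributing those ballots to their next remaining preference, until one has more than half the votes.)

Round 1: A 7, B 6, C 0, D 3, E 1, F 8. C eliminated.
Round 2: A 7, B 6, D 3, E 1, F 8. E eliminated.
Round 3: A 8, B 6, D 3, F 8. D eliminated.
Round 4: A 11, B 6, F 8. B eliminated.
Round 5: A 17, F 8. A has a majority (≥13).

A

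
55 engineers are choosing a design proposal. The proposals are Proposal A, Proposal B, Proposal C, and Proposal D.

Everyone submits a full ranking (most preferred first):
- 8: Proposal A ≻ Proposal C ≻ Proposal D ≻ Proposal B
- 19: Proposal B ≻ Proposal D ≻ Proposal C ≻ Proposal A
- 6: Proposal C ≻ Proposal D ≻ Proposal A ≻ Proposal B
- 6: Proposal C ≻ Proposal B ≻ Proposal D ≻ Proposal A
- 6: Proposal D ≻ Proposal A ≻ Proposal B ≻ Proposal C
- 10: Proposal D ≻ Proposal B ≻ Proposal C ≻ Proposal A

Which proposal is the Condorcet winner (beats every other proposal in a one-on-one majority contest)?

Proposal D vs Proposal A: 47–8
Proposal D vs Proposal B: 30–25
Proposal D vs Proposal C: 35–20
Proposal D beats every other proposal.

Proposal D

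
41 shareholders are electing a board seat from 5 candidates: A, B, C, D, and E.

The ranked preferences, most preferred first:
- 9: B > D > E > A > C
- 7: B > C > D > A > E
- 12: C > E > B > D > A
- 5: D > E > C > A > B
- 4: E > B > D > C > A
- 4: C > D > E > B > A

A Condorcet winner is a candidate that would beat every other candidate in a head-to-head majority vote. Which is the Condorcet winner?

C vs A: 32–9
C vs B: 21–20
C vs D: 23–18
C vs E: 23–18
C beats every other candidate.

C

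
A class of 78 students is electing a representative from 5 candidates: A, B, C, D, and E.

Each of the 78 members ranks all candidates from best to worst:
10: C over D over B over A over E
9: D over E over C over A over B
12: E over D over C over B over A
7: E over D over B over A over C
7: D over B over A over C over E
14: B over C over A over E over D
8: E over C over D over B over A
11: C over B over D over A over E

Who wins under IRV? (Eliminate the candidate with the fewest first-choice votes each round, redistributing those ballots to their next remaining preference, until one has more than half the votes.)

C

Round 1: A 0, B 14, C 21, D 16, E 27. A eliminated.
Round 2: B 14, C 21, D 16, E 27. B eliminated.
Round 3: C 35, D 16, E 27. D eliminated.
Round 4: C 42, E 36. C has a majority (≥40).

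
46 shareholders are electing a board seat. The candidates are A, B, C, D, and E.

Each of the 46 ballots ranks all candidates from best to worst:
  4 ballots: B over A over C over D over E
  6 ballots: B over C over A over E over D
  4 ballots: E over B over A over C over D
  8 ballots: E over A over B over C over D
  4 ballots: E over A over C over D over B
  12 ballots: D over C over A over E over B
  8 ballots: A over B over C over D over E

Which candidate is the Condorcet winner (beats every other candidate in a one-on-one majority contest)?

A vs B: 32–14
A vs C: 28–18
A vs D: 34–12
A vs E: 30–16
A beats every other candidate.

A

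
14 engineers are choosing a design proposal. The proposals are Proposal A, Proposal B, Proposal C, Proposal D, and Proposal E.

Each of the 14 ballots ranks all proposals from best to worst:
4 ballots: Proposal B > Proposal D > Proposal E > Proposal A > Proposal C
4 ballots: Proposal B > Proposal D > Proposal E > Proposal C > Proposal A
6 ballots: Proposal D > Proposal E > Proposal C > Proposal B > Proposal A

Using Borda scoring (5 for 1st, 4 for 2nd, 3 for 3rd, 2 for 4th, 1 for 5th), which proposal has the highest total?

Proposal D

Proposal A: 4×2 + 4×1 + 6×1 = 18
Proposal B: 4×5 + 4×5 + 6×2 = 52
Proposal C: 4×1 + 4×2 + 6×3 = 30
Proposal D: 4×4 + 4×4 + 6×5 = 62
Proposal E: 4×3 + 4×3 + 6×4 = 48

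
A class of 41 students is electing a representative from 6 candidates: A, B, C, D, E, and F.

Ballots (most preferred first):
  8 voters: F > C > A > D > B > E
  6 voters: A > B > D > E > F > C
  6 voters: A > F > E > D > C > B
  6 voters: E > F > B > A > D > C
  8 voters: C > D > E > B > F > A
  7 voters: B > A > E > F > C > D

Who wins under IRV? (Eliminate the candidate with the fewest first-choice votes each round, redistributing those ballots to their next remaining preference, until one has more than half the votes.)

Round 1: A 12, B 7, C 8, D 0, E 6, F 8. D eliminated.
Round 2: A 12, B 7, C 8, E 6, F 8. E eliminated.
Round 3: A 12, B 7, C 8, F 14. B eliminated.
Round 4: A 19, C 8, F 14. C eliminated.
Round 5: A 19, F 22. F has a majority (≥21).

F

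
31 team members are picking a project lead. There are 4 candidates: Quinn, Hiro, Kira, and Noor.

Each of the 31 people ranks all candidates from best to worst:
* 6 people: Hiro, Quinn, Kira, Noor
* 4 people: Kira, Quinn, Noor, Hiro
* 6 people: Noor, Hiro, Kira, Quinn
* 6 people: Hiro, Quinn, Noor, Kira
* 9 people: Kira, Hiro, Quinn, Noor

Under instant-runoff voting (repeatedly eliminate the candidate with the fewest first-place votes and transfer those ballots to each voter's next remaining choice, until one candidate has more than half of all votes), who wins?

Hiro

Round 1: Quinn 0, Hiro 12, Kira 13, Noor 6. Quinn eliminated.
Round 2: Hiro 12, Kira 13, Noor 6. Noor eliminated.
Round 3: Hiro 18, Kira 13. Hiro has a majority (≥16).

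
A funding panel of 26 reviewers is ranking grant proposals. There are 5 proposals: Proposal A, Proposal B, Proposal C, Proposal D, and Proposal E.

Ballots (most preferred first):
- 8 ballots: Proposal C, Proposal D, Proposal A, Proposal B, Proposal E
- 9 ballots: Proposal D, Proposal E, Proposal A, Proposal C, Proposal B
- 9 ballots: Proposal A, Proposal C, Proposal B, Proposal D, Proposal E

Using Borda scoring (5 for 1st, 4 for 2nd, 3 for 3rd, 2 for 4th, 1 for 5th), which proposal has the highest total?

Proposal A

Proposal A: 8×3 + 9×3 + 9×5 = 96
Proposal B: 8×2 + 9×1 + 9×3 = 52
Proposal C: 8×5 + 9×2 + 9×4 = 94
Proposal D: 8×4 + 9×5 + 9×2 = 95
Proposal E: 8×1 + 9×4 + 9×1 = 53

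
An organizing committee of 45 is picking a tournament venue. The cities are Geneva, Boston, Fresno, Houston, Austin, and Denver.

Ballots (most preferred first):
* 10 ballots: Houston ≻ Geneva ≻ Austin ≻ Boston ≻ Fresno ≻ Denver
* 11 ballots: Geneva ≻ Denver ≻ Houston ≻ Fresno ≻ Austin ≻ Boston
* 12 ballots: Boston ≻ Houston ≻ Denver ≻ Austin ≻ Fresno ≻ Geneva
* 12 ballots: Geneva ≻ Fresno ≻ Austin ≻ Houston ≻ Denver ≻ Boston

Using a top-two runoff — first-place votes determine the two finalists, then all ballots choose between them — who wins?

Round 1 first-place votes: Geneva 23, Boston 12, Fresno 0, Houston 10, Austin 0, Denver 0. Geneva and Boston advance.
Runoff: Geneva is ranked above Boston on 33 ballots, Boston above Geneva on 12.

Geneva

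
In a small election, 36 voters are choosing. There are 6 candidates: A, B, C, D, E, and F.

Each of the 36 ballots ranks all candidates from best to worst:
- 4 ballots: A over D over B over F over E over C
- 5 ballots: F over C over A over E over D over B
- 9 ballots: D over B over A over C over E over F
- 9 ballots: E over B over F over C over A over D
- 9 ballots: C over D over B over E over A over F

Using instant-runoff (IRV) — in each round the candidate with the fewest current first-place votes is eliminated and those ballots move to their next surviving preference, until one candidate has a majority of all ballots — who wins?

C

Round 1: A 4, B 0, C 9, D 9, E 9, F 5. B eliminated.
Round 2: A 4, C 9, D 9, E 9, F 5. A eliminated.
Round 3: C 9, D 13, E 9, F 5. F eliminated.
Round 4: C 14, D 13, E 9. E eliminated.
Round 5: C 23, D 13. C has a majority (≥19).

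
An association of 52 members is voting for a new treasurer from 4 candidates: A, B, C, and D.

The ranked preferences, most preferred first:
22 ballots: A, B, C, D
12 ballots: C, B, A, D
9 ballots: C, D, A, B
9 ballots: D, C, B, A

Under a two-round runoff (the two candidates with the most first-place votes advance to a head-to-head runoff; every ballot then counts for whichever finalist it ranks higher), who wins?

Round 1 first-place votes: A 22, B 0, C 21, D 9. A and C advance.
Runoff: A is ranked above C on 22 ballots, C above A on 30.

C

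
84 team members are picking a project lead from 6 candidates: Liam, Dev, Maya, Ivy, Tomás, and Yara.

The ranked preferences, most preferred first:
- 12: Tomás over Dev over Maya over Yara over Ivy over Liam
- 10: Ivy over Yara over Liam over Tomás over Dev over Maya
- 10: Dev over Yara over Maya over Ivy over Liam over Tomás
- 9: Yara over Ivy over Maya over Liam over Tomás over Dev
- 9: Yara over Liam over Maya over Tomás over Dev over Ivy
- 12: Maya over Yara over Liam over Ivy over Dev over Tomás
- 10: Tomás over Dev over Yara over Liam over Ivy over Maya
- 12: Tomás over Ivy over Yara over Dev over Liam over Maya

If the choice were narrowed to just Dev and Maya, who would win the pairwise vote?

Dev is ranked above Maya on 54 ballots; Maya above Dev on 30.

Dev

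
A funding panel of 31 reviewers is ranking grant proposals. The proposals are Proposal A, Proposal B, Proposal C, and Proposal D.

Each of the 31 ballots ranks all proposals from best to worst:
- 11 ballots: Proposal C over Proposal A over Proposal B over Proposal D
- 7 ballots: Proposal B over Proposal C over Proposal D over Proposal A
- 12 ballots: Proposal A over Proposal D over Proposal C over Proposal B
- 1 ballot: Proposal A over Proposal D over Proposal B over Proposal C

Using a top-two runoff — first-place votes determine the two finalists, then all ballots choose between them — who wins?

Round 1 first-place votes: Proposal A 13, Proposal B 7, Proposal C 11, Proposal D 0. Proposal A and Proposal C advance.
Runoff: Proposal A is ranked above Proposal C on 13 ballots, Proposal C above Proposal A on 18.

Proposal C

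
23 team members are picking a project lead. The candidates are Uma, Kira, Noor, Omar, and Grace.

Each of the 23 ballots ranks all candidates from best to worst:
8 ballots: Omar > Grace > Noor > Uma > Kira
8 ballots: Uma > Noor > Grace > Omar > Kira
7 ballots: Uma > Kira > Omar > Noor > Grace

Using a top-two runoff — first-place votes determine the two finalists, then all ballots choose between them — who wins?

Round 1 first-place votes: Uma 15, Kira 0, Noor 0, Omar 8, Grace 0. Uma and Omar advance.
Runoff: Uma is ranked above Omar on 15 ballots, Omar above Uma on 8.

Uma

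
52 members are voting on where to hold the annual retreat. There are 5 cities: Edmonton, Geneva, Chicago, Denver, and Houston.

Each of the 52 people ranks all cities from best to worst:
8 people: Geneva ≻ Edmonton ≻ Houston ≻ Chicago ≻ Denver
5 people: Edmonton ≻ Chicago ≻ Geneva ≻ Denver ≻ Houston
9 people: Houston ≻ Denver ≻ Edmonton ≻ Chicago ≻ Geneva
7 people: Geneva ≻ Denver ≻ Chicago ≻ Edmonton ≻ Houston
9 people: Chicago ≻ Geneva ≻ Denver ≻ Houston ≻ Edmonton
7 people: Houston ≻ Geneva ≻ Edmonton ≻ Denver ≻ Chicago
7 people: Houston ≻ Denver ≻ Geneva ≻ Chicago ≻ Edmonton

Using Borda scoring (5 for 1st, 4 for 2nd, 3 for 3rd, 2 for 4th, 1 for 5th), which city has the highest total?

Edmonton: 8×4 + 5×5 + 9×3 + 7×2 + 9×1 + 7×3 + 7×1 = 135
Geneva: 8×5 + 5×3 + 9×1 + 7×5 + 9×4 + 7×4 + 7×3 = 184
Chicago: 8×2 + 5×4 + 9×2 + 7×3 + 9×5 + 7×1 + 7×2 = 141
Denver: 8×1 + 5×2 + 9×4 + 7×4 + 9×3 + 7×2 + 7×4 = 151
Houston: 8×3 + 5×1 + 9×5 + 7×1 + 9×2 + 7×5 + 7×5 = 169

Geneva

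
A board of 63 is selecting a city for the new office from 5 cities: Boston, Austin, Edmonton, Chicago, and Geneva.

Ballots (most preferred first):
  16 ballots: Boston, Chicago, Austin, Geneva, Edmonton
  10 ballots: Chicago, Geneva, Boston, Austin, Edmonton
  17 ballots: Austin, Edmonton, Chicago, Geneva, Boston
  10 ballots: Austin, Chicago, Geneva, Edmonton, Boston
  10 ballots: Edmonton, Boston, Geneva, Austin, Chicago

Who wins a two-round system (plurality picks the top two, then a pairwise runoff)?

Round 1 first-place votes: Boston 16, Austin 27, Edmonton 10, Chicago 10, Geneva 0. Austin and Boston advance.
Runoff: Austin is ranked above Boston on 27 ballots, Boston above Austin on 36.

Boston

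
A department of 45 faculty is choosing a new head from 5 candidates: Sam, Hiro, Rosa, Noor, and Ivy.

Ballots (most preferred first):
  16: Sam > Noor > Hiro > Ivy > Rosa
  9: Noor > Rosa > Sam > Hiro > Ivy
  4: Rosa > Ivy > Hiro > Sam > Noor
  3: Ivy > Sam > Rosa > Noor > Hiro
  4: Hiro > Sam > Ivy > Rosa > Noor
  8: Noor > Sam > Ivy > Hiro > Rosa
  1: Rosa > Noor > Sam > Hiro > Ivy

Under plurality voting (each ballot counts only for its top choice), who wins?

First-place votes: Sam 16, Hiro 4, Rosa 5, Noor 17, Ivy 3.

Noor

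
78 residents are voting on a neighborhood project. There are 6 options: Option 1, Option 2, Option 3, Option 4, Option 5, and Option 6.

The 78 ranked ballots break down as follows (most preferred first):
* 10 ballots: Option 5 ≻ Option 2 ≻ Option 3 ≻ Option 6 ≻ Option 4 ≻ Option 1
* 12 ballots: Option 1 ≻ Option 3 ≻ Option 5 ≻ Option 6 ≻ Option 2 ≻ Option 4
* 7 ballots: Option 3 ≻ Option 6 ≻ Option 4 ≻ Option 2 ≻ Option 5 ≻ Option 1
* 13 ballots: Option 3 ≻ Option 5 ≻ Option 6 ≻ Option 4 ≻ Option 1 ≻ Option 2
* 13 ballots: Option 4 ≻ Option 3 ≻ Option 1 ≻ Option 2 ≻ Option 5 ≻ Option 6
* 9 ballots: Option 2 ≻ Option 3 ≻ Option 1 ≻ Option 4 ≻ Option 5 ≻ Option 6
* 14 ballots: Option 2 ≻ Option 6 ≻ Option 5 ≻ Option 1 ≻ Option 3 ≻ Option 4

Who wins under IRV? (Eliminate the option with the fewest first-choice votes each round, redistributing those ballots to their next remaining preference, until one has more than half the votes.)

Option 3

Round 1: Option 1 12, Option 2 23, Option 3 20, Option 4 13, Option 5 10, Option 6 0. Option 6 eliminated.
Round 2: Option 1 12, Option 2 23, Option 3 20, Option 4 13, Option 5 10. Option 5 eliminated.
Round 3: Option 1 12, Option 2 33, Option 3 20, Option 4 13. Option 1 eliminated.
Round 4: Option 2 33, Option 3 32, Option 4 13. Option 4 eliminated.
Round 5: Option 2 33, Option 3 45. Option 3 has a majority (≥40).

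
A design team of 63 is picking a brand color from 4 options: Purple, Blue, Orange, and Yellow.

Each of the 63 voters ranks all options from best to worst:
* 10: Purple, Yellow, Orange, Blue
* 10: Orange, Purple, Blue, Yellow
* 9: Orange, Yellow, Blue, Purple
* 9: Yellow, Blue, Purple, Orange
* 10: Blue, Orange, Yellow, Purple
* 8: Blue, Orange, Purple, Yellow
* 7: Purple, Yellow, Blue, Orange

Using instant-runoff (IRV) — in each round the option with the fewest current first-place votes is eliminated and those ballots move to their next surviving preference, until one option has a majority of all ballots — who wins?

Blue

Round 1: Purple 17, Blue 18, Orange 19, Yellow 9. Yellow eliminated.
Round 2: Purple 17, Blue 27, Orange 19. Purple eliminated.
Round 3: Blue 34, Orange 29. Blue has a majority (≥32).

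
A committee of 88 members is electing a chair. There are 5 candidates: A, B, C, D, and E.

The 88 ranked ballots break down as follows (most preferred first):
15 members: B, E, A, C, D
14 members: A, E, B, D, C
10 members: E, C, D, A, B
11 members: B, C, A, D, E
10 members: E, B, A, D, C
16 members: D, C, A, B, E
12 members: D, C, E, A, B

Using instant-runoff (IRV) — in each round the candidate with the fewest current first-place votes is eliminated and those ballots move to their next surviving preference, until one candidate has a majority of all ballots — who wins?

Round 1: A 14, B 26, C 0, D 28, E 20. C eliminated.
Round 2: A 14, B 26, D 28, E 20. A eliminated.
Round 3: B 26, D 28, E 34. B eliminated.
Round 4: D 39, E 49. E has a majority (≥45).

E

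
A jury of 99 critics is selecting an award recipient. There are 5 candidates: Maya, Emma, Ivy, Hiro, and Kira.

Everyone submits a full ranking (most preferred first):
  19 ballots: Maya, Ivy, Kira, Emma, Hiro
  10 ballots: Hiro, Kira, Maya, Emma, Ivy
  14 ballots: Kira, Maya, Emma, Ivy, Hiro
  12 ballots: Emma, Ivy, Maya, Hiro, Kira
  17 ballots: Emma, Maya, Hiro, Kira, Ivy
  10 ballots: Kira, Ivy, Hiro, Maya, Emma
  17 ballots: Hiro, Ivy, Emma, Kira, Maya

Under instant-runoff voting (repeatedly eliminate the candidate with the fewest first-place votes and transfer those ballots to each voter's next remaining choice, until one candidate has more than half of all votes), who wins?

Round 1: Maya 19, Emma 29, Ivy 0, Hiro 27, Kira 24. Ivy eliminated.
Round 2: Maya 19, Emma 29, Hiro 27, Kira 24. Maya eliminated.
Round 3: Emma 29, Hiro 27, Kira 43. Hiro eliminated.
Round 4: Emma 46, Kira 53. Kira has a majority (≥50).

Kira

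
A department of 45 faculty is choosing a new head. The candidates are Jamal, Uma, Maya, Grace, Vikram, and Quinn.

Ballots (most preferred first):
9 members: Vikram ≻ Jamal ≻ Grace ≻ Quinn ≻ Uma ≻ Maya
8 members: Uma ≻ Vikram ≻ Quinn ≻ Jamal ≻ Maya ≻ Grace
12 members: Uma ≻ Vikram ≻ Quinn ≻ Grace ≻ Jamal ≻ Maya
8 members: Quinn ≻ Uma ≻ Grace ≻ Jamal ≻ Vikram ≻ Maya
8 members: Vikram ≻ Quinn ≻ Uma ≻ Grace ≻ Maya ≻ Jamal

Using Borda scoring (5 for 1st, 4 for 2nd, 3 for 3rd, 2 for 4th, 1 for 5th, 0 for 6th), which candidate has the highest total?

Jamal: 9×4 + 8×2 + 12×1 + 8×2 + 8×0 = 80
Uma: 9×1 + 8×5 + 12×5 + 8×4 + 8×3 = 165
Maya: 9×0 + 8×1 + 12×0 + 8×0 + 8×1 = 16
Grace: 9×3 + 8×0 + 12×2 + 8×3 + 8×2 = 91
Vikram: 9×5 + 8×4 + 12×4 + 8×1 + 8×5 = 173
Quinn: 9×2 + 8×3 + 12×3 + 8×5 + 8×4 = 150

Vikram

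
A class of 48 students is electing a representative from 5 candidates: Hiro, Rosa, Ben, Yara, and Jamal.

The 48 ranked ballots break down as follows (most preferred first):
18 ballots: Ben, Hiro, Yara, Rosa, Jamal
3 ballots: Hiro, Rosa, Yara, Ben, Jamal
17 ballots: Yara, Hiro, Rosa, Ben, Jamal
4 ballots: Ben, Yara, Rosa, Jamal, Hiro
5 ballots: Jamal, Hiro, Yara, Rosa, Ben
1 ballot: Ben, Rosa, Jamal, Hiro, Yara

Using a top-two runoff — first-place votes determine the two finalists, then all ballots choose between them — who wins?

Round 1 first-place votes: Hiro 3, Rosa 0, Ben 23, Yara 17, Jamal 5. Ben and Yara advance.
Runoff: Ben is ranked above Yara on 23 ballots, Yara above Ben on 25.

Yara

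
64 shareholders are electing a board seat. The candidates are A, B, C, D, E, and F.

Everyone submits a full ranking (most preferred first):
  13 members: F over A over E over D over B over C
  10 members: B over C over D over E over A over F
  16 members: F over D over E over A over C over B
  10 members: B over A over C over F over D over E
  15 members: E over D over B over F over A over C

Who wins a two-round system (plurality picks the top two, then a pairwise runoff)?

B

Round 1 first-place votes: A 0, B 20, C 0, D 0, E 15, F 29. F and B advance.
Runoff: F is ranked above B on 29 ballots, B above F on 35.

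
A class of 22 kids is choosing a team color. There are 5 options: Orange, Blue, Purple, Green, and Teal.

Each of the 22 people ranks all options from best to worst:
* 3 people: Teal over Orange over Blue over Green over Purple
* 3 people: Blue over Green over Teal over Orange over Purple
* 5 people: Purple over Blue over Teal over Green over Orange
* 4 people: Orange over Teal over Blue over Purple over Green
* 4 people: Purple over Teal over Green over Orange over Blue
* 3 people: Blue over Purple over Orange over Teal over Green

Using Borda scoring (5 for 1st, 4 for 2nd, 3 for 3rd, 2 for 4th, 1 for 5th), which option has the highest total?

Teal

Orange: 3×4 + 3×2 + 5×1 + 4×5 + 4×2 + 3×3 = 60
Blue: 3×3 + 3×5 + 5×4 + 4×3 + 4×1 + 3×5 = 75
Purple: 3×1 + 3×1 + 5×5 + 4×2 + 4×5 + 3×4 = 71
Green: 3×2 + 3×4 + 5×2 + 4×1 + 4×3 + 3×1 = 47
Teal: 3×5 + 3×3 + 5×3 + 4×4 + 4×4 + 3×2 = 77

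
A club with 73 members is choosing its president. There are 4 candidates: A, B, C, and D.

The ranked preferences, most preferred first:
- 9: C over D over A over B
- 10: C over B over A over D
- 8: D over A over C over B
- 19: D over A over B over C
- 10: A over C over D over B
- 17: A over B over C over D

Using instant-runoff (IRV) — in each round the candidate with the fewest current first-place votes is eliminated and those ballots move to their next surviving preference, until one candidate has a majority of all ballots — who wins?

Round 1: A 27, B 0, C 19, D 27. B eliminated.
Round 2: A 27, C 19, D 27. C eliminated.
Round 3: A 37, D 36. A has a majority (≥37).

A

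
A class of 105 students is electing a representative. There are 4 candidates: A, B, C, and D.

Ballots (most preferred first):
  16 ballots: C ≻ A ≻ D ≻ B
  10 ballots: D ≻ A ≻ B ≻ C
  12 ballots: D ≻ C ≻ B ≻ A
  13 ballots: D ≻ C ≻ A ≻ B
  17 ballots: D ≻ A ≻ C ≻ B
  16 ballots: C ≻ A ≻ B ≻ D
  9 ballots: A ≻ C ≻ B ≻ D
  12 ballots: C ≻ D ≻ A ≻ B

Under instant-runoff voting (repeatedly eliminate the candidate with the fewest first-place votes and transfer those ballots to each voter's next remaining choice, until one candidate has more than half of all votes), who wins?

C

Round 1: A 9, B 0, C 44, D 52. B eliminated.
Round 2: A 9, C 44, D 52. A eliminated.
Round 3: C 53, D 52. C has a majority (≥53).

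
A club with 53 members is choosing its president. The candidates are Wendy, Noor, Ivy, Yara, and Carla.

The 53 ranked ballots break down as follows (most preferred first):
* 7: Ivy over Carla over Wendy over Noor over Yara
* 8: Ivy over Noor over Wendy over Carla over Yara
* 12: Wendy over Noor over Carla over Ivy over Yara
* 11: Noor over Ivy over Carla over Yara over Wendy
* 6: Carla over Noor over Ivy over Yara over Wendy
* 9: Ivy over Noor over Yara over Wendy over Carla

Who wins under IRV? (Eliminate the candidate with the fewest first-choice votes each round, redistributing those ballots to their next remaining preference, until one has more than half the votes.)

Round 1: Wendy 12, Noor 11, Ivy 24, Yara 0, Carla 6. Yara eliminated.
Round 2: Wendy 12, Noor 11, Ivy 24, Carla 6. Carla eliminated.
Round 3: Wendy 12, Noor 17, Ivy 24. Wendy eliminated.
Round 4: Noor 29, Ivy 24. Noor has a majority (≥27).

Noor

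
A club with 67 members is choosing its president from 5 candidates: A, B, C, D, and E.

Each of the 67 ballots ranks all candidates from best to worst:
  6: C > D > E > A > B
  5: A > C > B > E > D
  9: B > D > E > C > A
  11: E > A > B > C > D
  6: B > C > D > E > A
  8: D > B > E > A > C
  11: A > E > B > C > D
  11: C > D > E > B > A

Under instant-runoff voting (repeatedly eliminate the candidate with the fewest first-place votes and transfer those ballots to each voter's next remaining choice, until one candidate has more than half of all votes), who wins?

Round 1: A 16, B 15, C 17, D 8, E 11. D eliminated.
Round 2: A 16, B 23, C 17, E 11. E eliminated.
Round 3: A 27, B 23, C 17. C eliminated.
Round 4: A 33, B 34. B has a majority (≥34).

B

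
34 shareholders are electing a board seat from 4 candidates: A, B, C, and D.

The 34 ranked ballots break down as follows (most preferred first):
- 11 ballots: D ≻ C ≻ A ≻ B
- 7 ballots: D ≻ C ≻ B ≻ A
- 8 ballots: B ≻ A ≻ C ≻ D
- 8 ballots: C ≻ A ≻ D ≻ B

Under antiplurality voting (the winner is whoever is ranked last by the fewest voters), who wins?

Last-place votes: A 7, B 19, C 0, D 8.

C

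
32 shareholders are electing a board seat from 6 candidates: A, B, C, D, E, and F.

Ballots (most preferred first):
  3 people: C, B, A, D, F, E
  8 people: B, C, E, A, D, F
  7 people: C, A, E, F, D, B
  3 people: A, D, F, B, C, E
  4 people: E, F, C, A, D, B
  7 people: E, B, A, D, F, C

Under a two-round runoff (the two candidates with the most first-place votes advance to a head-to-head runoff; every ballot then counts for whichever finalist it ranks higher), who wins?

Round 1 first-place votes: A 3, B 8, C 10, D 0, E 11, F 0. E and C advance.
Runoff: E is ranked above C on 11 ballots, C above E on 21.

C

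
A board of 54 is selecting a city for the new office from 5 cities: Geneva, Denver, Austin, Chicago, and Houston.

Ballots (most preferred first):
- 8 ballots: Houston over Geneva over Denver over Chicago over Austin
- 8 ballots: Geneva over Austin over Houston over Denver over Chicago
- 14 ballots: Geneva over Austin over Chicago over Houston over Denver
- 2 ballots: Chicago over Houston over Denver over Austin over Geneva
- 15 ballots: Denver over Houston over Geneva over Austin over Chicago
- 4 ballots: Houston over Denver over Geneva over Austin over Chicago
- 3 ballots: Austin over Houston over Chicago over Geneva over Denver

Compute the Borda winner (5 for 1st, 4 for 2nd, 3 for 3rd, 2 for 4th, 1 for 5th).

Geneva

Geneva: 8×4 + 8×5 + 14×5 + 2×1 + 15×3 + 4×3 + 3×2 = 207
Denver: 8×3 + 8×2 + 14×1 + 2×3 + 15×5 + 4×4 + 3×1 = 154
Austin: 8×1 + 8×4 + 14×4 + 2×2 + 15×2 + 4×2 + 3×5 = 153
Chicago: 8×2 + 8×1 + 14×3 + 2×5 + 15×1 + 4×1 + 3×3 = 104
Houston: 8×5 + 8×3 + 14×2 + 2×4 + 15×4 + 4×5 + 3×4 = 192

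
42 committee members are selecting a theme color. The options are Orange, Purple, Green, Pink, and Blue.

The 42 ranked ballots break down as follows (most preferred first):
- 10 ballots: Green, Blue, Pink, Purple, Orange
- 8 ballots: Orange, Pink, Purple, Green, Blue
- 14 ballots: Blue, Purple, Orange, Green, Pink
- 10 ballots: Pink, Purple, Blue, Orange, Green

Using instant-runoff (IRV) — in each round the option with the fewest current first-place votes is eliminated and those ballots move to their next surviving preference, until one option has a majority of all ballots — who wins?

Round 1: Orange 8, Purple 0, Green 10, Pink 10, Blue 14. Purple eliminated.
Round 2: Orange 8, Green 10, Pink 10, Blue 14. Orange eliminated.
Round 3: Green 10, Pink 18, Blue 14. Green eliminated.
Round 4: Pink 18, Blue 24. Blue has a majority (≥22).

Blue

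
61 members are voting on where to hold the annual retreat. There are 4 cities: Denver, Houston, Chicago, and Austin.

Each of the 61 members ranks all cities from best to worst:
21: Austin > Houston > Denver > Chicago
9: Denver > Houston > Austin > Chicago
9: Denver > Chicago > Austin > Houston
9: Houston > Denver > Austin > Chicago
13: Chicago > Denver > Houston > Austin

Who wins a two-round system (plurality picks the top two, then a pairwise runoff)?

Round 1 first-place votes: Denver 18, Houston 9, Chicago 13, Austin 21. Austin and Denver advance.
Runoff: Austin is ranked above Denver on 21 ballots, Denver above Austin on 40.

Denver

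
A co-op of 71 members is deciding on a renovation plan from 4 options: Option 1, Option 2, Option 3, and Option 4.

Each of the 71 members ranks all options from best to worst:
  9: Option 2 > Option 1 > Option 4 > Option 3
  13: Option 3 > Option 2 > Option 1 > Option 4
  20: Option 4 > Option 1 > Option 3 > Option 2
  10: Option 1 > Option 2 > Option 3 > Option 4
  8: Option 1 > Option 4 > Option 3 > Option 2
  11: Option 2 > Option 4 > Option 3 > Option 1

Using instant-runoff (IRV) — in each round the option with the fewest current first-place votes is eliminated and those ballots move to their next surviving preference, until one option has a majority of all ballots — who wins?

Round 1: Option 1 18, Option 2 20, Option 3 13, Option 4 20. Option 3 eliminated.
Round 2: Option 1 18, Option 2 33, Option 4 20. Option 1 eliminated.
Round 3: Option 2 43, Option 4 28. Option 2 has a majority (≥36).

Option 2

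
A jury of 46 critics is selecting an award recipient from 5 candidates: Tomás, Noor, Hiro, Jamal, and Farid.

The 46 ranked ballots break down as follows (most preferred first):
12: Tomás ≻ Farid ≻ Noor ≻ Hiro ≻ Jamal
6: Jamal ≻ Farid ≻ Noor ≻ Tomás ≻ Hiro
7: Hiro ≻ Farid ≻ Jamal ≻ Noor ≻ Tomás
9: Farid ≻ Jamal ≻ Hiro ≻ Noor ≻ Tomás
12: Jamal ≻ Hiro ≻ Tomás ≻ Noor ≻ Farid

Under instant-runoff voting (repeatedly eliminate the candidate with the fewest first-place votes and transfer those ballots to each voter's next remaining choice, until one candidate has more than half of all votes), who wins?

Farid

Round 1: Tomás 12, Noor 0, Hiro 7, Jamal 18, Farid 9. Noor eliminated.
Round 2: Tomás 12, Hiro 7, Jamal 18, Farid 9. Hiro eliminated.
Round 3: Tomás 12, Jamal 18, Farid 16. Tomás eliminated.
Round 4: Jamal 18, Farid 28. Farid has a majority (≥24).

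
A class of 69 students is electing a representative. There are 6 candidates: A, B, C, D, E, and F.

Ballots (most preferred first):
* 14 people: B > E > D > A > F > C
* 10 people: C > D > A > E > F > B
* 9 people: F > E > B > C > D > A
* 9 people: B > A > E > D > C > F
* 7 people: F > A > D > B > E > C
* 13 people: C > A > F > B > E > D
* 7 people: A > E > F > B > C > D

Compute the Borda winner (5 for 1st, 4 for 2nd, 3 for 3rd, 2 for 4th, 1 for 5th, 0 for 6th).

A

A: 14×2 + 10×3 + 9×0 + 9×4 + 7×4 + 13×4 + 7×5 = 209
B: 14×5 + 10×0 + 9×3 + 9×5 + 7×2 + 13×2 + 7×2 = 196
C: 14×0 + 10×5 + 9×2 + 9×1 + 7×0 + 13×5 + 7×1 = 149
D: 14×3 + 10×4 + 9×1 + 9×2 + 7×3 + 13×0 + 7×0 = 130
E: 14×4 + 10×2 + 9×4 + 9×3 + 7×1 + 13×1 + 7×4 = 187
F: 14×1 + 10×1 + 9×5 + 9×0 + 7×5 + 13×3 + 7×3 = 164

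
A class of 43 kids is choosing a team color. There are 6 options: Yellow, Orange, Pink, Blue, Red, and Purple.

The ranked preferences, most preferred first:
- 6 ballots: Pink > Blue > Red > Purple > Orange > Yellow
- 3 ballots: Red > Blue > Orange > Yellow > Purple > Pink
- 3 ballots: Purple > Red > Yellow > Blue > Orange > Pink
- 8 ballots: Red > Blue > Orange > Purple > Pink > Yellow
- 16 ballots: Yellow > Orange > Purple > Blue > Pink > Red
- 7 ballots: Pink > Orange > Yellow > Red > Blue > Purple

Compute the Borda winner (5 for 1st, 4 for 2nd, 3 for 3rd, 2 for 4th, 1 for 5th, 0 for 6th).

Yellow: 6×0 + 3×2 + 3×3 + 8×0 + 16×5 + 7×3 = 116
Orange: 6×1 + 3×3 + 3×1 + 8×3 + 16×4 + 7×4 = 134
Pink: 6×5 + 3×0 + 3×0 + 8×1 + 16×1 + 7×5 = 89
Blue: 6×4 + 3×4 + 3×2 + 8×4 + 16×2 + 7×1 = 113
Red: 6×3 + 3×5 + 3×4 + 8×5 + 16×0 + 7×2 = 99
Purple: 6×2 + 3×1 + 3×5 + 8×2 + 16×3 + 7×0 = 94

Orange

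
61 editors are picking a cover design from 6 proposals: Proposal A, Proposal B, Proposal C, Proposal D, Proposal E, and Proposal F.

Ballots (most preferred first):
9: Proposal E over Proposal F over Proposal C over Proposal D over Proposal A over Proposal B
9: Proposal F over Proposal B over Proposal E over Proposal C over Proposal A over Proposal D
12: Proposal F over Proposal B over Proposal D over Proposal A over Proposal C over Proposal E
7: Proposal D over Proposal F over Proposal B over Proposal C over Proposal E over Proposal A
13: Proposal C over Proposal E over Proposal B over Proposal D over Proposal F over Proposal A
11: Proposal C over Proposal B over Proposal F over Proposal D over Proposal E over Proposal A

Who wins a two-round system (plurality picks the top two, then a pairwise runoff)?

Proposal F

Round 1 first-place votes: Proposal A 0, Proposal B 0, Proposal C 24, Proposal D 7, Proposal E 9, Proposal F 21. Proposal C and Proposal F advance.
Runoff: Proposal C is ranked above Proposal F on 24 ballots, Proposal F above Proposal C on 37.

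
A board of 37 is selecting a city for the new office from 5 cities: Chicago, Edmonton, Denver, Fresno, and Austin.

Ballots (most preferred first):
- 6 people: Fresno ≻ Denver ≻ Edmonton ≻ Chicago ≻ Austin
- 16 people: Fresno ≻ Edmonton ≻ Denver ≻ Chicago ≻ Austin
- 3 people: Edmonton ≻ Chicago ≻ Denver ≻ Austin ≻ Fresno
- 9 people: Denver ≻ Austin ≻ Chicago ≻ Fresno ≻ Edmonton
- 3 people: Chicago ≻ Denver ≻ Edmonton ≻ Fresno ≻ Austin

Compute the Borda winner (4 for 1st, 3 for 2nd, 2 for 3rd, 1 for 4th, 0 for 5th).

Denver

Chicago: 6×1 + 16×1 + 3×3 + 9×2 + 3×4 = 61
Edmonton: 6×2 + 16×3 + 3×4 + 9×0 + 3×2 = 78
Denver: 6×3 + 16×2 + 3×2 + 9×4 + 3×3 = 101
Fresno: 6×4 + 16×4 + 3×0 + 9×1 + 3×1 = 100
Austin: 6×0 + 16×0 + 3×1 + 9×3 + 3×0 = 30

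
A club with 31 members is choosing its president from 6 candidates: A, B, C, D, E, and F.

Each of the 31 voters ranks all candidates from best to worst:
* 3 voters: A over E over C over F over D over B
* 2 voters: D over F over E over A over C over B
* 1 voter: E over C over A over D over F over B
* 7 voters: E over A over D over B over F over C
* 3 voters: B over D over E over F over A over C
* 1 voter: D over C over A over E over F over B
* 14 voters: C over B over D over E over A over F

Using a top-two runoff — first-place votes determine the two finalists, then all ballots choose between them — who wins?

Round 1 first-place votes: A 3, B 3, C 14, D 3, E 8, F 0. C and E advance.
Runoff: C is ranked above E on 15 ballots, E above C on 16.

E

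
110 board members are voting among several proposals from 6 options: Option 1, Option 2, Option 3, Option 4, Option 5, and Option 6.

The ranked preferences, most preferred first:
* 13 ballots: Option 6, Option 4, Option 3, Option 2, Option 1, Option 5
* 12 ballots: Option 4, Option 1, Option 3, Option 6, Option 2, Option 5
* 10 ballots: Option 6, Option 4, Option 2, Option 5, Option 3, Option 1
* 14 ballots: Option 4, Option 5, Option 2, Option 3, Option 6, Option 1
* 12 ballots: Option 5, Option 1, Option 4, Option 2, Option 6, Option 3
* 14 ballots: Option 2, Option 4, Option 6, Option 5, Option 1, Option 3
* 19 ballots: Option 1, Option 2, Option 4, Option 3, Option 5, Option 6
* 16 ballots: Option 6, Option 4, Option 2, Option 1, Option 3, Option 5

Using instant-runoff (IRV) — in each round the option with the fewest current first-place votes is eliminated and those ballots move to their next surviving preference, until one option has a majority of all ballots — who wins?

Option 4

Round 1: Option 1 19, Option 2 14, Option 3 0, Option 4 26, Option 5 12, Option 6 39. Option 3 eliminated.
Round 2: Option 1 19, Option 2 14, Option 4 26, Option 5 12, Option 6 39. Option 5 eliminated.
Round 3: Option 1 31, Option 2 14, Option 4 26, Option 6 39. Option 2 eliminated.
Round 4: Option 1 31, Option 4 40, Option 6 39. Option 1 eliminated.
Round 5: Option 4 71, Option 6 39. Option 4 has a majority (≥56).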